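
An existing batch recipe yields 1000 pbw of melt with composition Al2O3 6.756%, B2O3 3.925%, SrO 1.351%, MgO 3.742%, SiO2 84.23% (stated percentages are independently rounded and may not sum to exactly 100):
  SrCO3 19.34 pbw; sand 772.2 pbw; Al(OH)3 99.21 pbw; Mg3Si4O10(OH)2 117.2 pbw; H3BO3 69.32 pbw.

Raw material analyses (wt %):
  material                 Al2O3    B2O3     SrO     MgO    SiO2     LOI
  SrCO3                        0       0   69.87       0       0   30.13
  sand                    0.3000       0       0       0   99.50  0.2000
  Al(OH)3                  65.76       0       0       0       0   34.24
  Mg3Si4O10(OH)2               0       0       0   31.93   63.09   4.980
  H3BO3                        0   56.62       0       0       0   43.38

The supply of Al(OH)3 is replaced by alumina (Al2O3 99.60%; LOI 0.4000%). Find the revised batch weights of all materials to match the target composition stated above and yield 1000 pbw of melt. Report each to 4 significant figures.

In-progress results are shown (rounded to four significant digits) within the worked lines — exact precision is carried from start to finish — each reported value is rounded only once. All derived quantities are computed at full precision (the totals, five oxide percentages, the yield, glass mass, ignition loss) starting from the weights per 1000 pbw of glass, as set out in either problem or answer.
Target oxide masses per 1000 pbw melt:
  Al2O3: 6.756% × 1000 = 67.56 pbw
  B2O3: 3.925% × 1000 = 39.25 pbw
  SrO: 1.351% × 1000 = 13.51 pbw
  MgO: 3.742% × 1000 = 37.42 pbw
  SiO2: 84.23% × 1000 = 842.3 pbw
Checking each oxide sum per the reported batch figures, versus the basis set out (oxide sums agree with the targets once rounding is allowed for):
  Al2O3: 772.2·0.003000 + 65.51·0.9960 = 67.56 pbw (target 67.56 pbw)
  B2O3: 69.32·0.5662 = 39.25 pbw (target 39.25 pbw)
  SrO: 19.34·0.6987 = 13.51 pbw (target 13.51 pbw)
  MgO: 117.2·0.3193 = 37.42 pbw (target 37.42 pbw)
  SiO2: 772.2·0.9950 + 117.2·0.6309 = 842.3 pbw (target 842.3 pbw)
The glass-mass cross-check: whole batch net of LOI = 1000 pbw (per-oxide target masses sum to 1000 pbw; against the stated basis, 1000 pbw — rounding explains the deltas).
Batch grand total — Σ batch = 1044 pbw; LOI loss = Σ batch·LOI = 43.54 pbw; the yield ratio, glass ÷ batch: 95.83%.

Revised batch per 1000 pbw melt:
  SrCO3: 19.34 pbw
  sand: 772.2 pbw
  alumina: 65.51 pbw
  Mg3Si4O10(OH)2: 117.2 pbw
  H3BO3: 69.32 pbw
Total batch = 1044 pbw; LOI loss = 43.54 pbw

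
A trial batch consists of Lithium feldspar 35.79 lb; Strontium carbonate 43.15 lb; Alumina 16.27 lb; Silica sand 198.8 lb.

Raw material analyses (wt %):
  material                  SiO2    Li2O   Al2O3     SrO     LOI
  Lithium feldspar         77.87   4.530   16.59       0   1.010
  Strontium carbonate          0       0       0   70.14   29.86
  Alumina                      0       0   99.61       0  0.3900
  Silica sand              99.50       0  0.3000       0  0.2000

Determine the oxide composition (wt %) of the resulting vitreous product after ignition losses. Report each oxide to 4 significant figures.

Glass mass = 280.3 lb (batch 294.0 − LOI 13.71).
Composition: SiO2 80.51%, Li2O 0.5784%, Al2O3 8.113%, SrO 10.80%

The working math keeps full precision from first step to last — mid-chain values are shown (rounded to 4 significant figures) across the worked steps. Each reported figure is rounded only once. Derived quantities (LOI, the totals, yield, net glass mass, the four compositions) are rebuilt in full float precision from the weighed amounts at 280.3 lb of glass exactly as shown in the problem or answer text.
Delivered oxide masses:
  SiO2: 35.79·0.7787 + 198.8·0.9950 = 225.7 lb
  Li2O: 35.79·0.04530 = 1.621 lb
  Al2O3: 35.79·0.1659 + 16.27·0.9961 + 198.8·0.003000 = 22.74 lb
  SrO: 43.15·0.7014 = 30.27 lb
LOI: 35.79·0.01010 + 43.15·0.2986 + 16.27·0.003900 + 198.8·0.002000 = 13.71 lb
The glass mass, total less LOI, = 294.0 − 13.71 = 280.3 lb (the oxide masses sum to this)
wt % = 100 × oxide mass / glass mass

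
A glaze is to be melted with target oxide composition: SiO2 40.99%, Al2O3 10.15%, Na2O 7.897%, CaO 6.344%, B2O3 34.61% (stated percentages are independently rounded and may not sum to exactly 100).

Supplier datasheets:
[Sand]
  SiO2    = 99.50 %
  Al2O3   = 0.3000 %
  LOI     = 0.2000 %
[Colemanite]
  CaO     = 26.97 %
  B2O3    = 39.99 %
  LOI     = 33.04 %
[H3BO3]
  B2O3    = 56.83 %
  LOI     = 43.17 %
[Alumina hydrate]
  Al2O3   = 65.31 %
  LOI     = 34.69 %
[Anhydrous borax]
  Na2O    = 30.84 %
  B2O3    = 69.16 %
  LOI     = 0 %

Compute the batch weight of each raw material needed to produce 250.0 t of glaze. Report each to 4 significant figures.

The intermediate values are shown (rounded to four significant figures) within the worked lines — each numeric step runs at exact precision from first step to last. Every reported number includes exactly one rounding — all derived quantities, including the yield, totals, glass mass, LOI, the five compositions, are re-derived from the weighed amounts for 250.0 t of glass at full precision, exactly as shown in the problem or answer text.
Target masses of each oxide per 250.0 t glaze:
  SiO2: 40.99% × 250.0 = 102.5 t
  Al2O3: 10.15% × 250.0 = 25.38 t
  Na2O: 7.897% × 250.0 = 19.74 t
  CaO: 6.344% × 250.0 = 15.86 t
  B2O3: 34.61% × 250.0 = 86.52 t
Verifying the oxide balance applying the batch weights above, on the stated basis (each sum matches its target mass given rounding of the digits):
  SiO2: 103.0·0.9950 = 102.5 t (target 102.5 t)
  Al2O3: 103.0·0.003000 + 38.38·0.6531 = 25.37 t (target 25.38 t)
  Na2O: 64.02·0.3084 = 19.74 t (target 19.74 t)
  CaO: 58.81·0.2697 = 15.86 t (target 15.86 t)
  B2O3: 58.81·0.3999 + 32.97·0.5683 + 64.02·0.6916 = 86.53 t (target 86.52 t)
Glass-mass bookkeeping: total batch − LOI = 250.0 t (the Σ of target masses is 250.0 t; with the basis standing at 250.0 t — gaps are rounding artifacts).
Total batch = Σ batch = 297.2 t; LOI removed, Σ of batch·LOI: 47.18 t; as yield: glass ÷ batch → 84.12%.

Batch per 250.0 t glaze:
  Sand: 103.0 t
  Colemanite: 58.81 t
  H3BO3: 32.97 t
  Alumina hydrate: 38.38 t
  Anhydrous borax: 64.02 t
Total batch = 297.2 t; LOI loss = 47.18 t; yield = 84.12%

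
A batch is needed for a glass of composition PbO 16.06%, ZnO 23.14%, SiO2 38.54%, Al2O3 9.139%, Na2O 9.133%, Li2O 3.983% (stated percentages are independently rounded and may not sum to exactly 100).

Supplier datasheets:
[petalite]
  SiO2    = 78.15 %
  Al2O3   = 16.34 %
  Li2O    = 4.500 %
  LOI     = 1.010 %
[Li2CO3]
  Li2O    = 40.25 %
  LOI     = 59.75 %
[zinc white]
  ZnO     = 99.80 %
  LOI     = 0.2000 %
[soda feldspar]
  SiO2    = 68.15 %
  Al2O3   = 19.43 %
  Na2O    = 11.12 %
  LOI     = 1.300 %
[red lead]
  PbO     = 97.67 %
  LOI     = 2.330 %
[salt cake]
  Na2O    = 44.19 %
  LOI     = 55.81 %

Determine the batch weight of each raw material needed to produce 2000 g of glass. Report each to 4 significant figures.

The intermediate values are displayed rounded to 4 significant digits within the worked lines — the working math maintains exact precision from first step to last; each reported number is rounded once only — all derived quantities, which include net glass mass, ignition loss, the yield, the totals, the six compositions, are carried in full float precision, as they appear in the question or the answer, from the weighed amounts on 2000 g of glass.
Target oxide masses per 2000 g glass:
  PbO: 16.06% × 2000 = 321.2 g
  ZnO: 23.14% × 2000 = 462.8 g
  SiO2: 38.54% × 2000 = 770.8 g
  Al2O3: 9.139% × 2000 = 182.8 g
  Na2O: 9.133% × 2000 = 182.7 g
  Li2O: 3.983% × 2000 = 79.66 g
Sums-versus-targets review using the reported weights, against the basis in use (oxide sums agree with the targets exact up to rounding of places):
  PbO: 328.9·0.9767 = 321.2 g (target 321.2 g)
  ZnO: 463.7·0.9980 = 462.8 g (target 462.8 g)
  SiO2: 622.4·0.7815 + 417.3·0.6815 = 770.8 g (target 770.8 g)
  Al2O3: 622.4·0.1634 + 417.3·0.1943 = 182.8 g (target 182.8 g)
  Na2O: 417.3·0.1112 + 308.4·0.4419 = 182.7 g (target 182.7 g)
  Li2O: 622.4·0.04500 + 128.3·0.4025 = 79.65 g (target 79.66 g)
Glass-mass sanity pass: batch Σ − ignition loss = 2000 g (the targets, summed, come to 2000 g; against the stated basis, 2000 g — rounding explains the deltas).
Summing the batch: Σ batch = 2269 g; ignition loss, Σ(batch × LOI) = 269.1 g; as yield: glass ÷ batch → 88.14%.

Batch per 2000 g glass:
  petalite: 622.4 g
  Li2CO3: 128.3 g
  zinc white: 463.7 g
  soda feldspar: 417.3 g
  red lead: 328.9 g
  salt cake: 308.4 g
Total batch = 2269 g; LOI loss = 269.1 g; yield = 88.14%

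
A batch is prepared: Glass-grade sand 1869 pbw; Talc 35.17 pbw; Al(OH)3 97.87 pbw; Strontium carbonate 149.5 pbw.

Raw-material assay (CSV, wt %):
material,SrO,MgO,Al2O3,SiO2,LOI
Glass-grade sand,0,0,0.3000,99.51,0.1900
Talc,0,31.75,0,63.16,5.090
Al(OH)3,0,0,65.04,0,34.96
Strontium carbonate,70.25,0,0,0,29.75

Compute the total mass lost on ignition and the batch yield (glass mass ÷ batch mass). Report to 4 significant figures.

Exact precision is carried in all steps. Working values are shown rounded to 4 significant figures on the page; each reported figure is rounded just once; all derived quantities, including LOI, totals, yield, the four compositions, net glass mass, are computed from the weighed amounts for 2068 pbw of glass in exact precision as quoted within question or answer.
LOI of each material in turn:
  Glass-grade sand: 1869 × 0.001900 = 3.551 pbw
  Talc: 35.17 × 0.05090 = 1.790 pbw
  Al(OH)3: 97.87 × 0.3496 = 34.22 pbw
  Strontium carbonate: 149.5 × 0.2975 = 44.48 pbw
Total LOI = 84.03 pbw
Glass = batch − LOI = 2152 − 84.03 = 2068 pbw

LOI loss = 84.03 pbw; glass = 2068 pbw; yield = 96.09%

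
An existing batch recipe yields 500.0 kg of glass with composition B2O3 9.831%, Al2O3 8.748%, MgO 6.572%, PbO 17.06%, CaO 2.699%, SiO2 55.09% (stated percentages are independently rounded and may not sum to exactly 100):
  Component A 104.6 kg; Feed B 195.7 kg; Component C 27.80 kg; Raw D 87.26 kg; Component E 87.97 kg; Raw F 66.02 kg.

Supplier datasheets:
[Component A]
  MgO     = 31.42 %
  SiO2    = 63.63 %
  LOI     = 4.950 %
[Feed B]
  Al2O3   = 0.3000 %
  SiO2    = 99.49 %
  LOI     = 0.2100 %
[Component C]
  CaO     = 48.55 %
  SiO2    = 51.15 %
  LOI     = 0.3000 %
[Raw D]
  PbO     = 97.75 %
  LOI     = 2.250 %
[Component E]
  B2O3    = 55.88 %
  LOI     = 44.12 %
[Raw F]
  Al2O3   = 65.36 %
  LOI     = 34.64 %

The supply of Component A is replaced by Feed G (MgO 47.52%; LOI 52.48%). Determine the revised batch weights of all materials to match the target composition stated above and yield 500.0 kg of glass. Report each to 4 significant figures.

All internal work maintains full float precision all the way through. Mid-chain values are printed rounded off to 4 significant digits in the printout; exactly one rounding goes into every reported figure — all derived quantities (totals, yield, net glass mass, ignition loss, six oxide percentages) are re-derived using the weight values at 500.0 kg of glass at full float precision, precisely as stated by the problem or the answer.
Target oxide masses per 500.0 kg glass:
  B2O3: 9.831% × 500.0 = 49.16 kg
  Al2O3: 8.748% × 500.0 = 43.74 kg
  MgO: 6.572% × 500.0 = 32.86 kg
  PbO: 17.06% × 500.0 = 85.30 kg
  CaO: 2.699% × 500.0 = 13.50 kg
  SiO2: 55.09% × 500.0 = 275.4 kg
Verifying the oxide balance from the weights as reported, under the basis named above (each sum matches its target mass modulo rounding of the values):
  B2O3: 87.97·0.5588 = 49.16 kg (target 49.16 kg)
  Al2O3: 262.6·0.003000 + 65.72·0.6536 = 43.74 kg (target 43.74 kg)
  MgO: 69.15·0.4752 = 32.86 kg (target 32.86 kg)
  PbO: 87.26·0.9775 = 85.30 kg (target 85.30 kg)
  CaO: 27.80·0.4855 = 13.50 kg (target 13.50 kg)
  SiO2: 262.6·0.9949 + 27.80·0.5115 = 275.5 kg (target 275.4 kg)
Glass mass check: Σ batch − LOI loss = 500.0 kg (the Σ of target masses is 500.0 kg; stated basis 500.0 kg — any gap is answer rounding).
Summing the batch: Σ batch = 600.5 kg; ignition loss, Σ(batch × LOI) = 100.5 kg; yield = glass ÷ total batch = 83.27%.

Revised batch per 500.0 kg glass:
  Feed G: 69.15 kg
  Feed B: 262.6 kg
  Component C: 27.80 kg
  Raw D: 87.26 kg
  Component E: 87.97 kg
  Raw F: 65.72 kg
Total batch = 600.5 kg; LOI loss = 100.5 kg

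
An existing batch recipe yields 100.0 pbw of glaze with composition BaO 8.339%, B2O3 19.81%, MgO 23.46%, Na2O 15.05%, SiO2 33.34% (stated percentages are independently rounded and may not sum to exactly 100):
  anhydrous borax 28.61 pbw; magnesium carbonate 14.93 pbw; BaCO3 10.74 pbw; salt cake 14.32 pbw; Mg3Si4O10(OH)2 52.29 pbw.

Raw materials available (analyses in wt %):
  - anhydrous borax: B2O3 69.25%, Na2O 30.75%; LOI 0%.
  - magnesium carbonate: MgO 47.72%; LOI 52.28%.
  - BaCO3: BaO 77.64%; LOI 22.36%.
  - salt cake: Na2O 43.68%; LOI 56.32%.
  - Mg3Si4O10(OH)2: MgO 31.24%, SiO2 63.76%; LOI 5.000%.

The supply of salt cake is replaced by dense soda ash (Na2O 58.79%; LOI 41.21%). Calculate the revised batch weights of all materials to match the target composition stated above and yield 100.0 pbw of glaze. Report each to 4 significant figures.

Revised batch per 100.0 pbw glaze:
  anhydrous borax: 28.61 pbw
  magnesium carbonate: 14.93 pbw
  BaCO3: 10.74 pbw
  dense soda ash: 10.64 pbw
  Mg3Si4O10(OH)2: 52.29 pbw
Total batch = 117.2 pbw; LOI loss = 17.21 pbw

Intermediates appear, with 4-significant-figure rounding, within the worked lines. All arithmetic holds full precision at each step. Every reported number is rounded only once; derived quantities, including the yield, five oxide percentages, totals, ignition loss, net glass mass, are re-derived starting from the weights at 100.0 pbw of glass in full precision as given in the question or the answer.
Target oxide masses per 100.0 pbw glaze:
  BaO: 8.339% × 100.0 = 8.339 pbw
  B2O3: 19.81% × 100.0 = 19.81 pbw
  MgO: 23.46% × 100.0 = 23.46 pbw
  Na2O: 15.05% × 100.0 = 15.05 pbw
  SiO2: 33.34% × 100.0 = 33.34 pbw
Verifying the oxide balance given the weights on record, relative to the basis at hand (sums match the target masses modulo rounding of the values):
  BaO: 10.74·0.7764 = 8.339 pbw (target 8.339 pbw)
  B2O3: 28.61·0.6925 = 19.81 pbw (target 19.81 pbw)
  MgO: 14.93·0.4772 + 52.29·0.3124 = 23.46 pbw (target 23.46 pbw)
  Na2O: 28.61·0.3075 + 10.64·0.5879 = 15.05 pbw (target 15.05 pbw)
  SiO2: 52.29·0.6376 = 33.34 pbw (target 33.34 pbw)
Glass-mass bookkeeping: net batch after ignition = 100.0 pbw (summing oxide targets gives 100.0 pbw; with the basis standing at 100.0 pbw — any gap is answer rounding).
Adding the batch up: Σ batch = 117.2 pbw; Σ batch·LOI gives LOI loss = 17.21 pbw; yield = glass ÷ total batch = 85.32%.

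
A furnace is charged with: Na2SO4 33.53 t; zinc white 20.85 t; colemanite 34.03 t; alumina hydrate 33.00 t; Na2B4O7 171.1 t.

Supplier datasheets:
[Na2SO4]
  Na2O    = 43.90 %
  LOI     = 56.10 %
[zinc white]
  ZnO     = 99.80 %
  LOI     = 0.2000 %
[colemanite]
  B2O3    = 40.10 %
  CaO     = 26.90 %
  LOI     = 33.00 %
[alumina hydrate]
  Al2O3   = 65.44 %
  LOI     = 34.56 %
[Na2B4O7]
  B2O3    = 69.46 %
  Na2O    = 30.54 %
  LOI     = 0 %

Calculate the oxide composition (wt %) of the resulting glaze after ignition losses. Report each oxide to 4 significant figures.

Glass mass = 251.0 t (batch 292.5 − LOI 41.49).
Composition: Al2O3 8.603%, B2O3 52.78%, ZnO 8.289%, CaO 3.647%, Na2O 26.68%

The whole derivation keeps exact precision through the solve; in-progress results are displayed (rounded to 4 significant digits) in the working. A single rounding completes every reported number. Derived quantities, which include the five compositions, ignition loss, glass mass, the yield, the totals, are carried at full precision, exactly as printed in the question or the answer, from the weighed amounts for 251.0 t of glass.
What the batch supplies per oxide:
  Al2O3: 33.00·0.6544 = 21.60 t
  B2O3: 34.03·0.4010 + 171.1·0.6946 = 132.5 t
  ZnO: 20.85·0.9980 = 20.81 t
  CaO: 34.03·0.2690 = 9.154 t
  Na2O: 33.53·0.4390 + 171.1·0.3054 = 66.97 t
LOI: 33.53·0.5610 + 20.85·0.002000 + 34.03·0.3300 + 33.00·0.3456 = 41.49 t
The glass mass, total less LOI, = 292.5 − 41.49 = 251.0 t (= the summed oxide contributions)
each oxide over glass, ×100, is wt %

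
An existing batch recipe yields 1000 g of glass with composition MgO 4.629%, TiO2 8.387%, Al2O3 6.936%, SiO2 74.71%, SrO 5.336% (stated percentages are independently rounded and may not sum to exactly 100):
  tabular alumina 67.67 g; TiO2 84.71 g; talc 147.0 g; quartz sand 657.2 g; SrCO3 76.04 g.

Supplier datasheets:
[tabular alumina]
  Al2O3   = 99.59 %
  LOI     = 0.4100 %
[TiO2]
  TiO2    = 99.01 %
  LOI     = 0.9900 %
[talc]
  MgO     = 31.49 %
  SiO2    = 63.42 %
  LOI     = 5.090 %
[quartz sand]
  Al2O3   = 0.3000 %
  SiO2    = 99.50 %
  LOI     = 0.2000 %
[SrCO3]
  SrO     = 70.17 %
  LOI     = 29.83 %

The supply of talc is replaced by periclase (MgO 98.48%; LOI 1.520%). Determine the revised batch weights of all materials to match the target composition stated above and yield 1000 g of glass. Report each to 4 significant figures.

Mid-chain values are displayed rounded to 4 significant figures between the steps; each numeric step carries full float precision from start to finish — a single rounding produces every reported value; all derived quantities, which include ignition loss, glass mass, totals, the five compositions, yield, are rebuilt in full float precision, as they appear in problem or answer, using the weight values per 1000 g of glass.
Per-oxide target masses for 1000 g glass:
  MgO: 4.629% × 1000 = 46.29 g
  TiO2: 8.387% × 1000 = 83.87 g
  Al2O3: 6.936% × 1000 = 69.36 g
  SiO2: 74.71% × 1000 = 747.1 g
  SrO: 5.336% × 1000 = 53.36 g
Per-oxide balance check using the reported weights, on the stated basis (summed amounts equal target values given rounding of the digits):
  MgO: 47.00·0.9848 = 46.29 g (target 46.29 g)
  TiO2: 84.71·0.9901 = 83.87 g (target 83.87 g)
  Al2O3: 67.38·0.9959 + 750.9·0.003000 = 69.36 g (target 69.36 g)
  SiO2: 750.9·0.9950 = 747.1 g (target 747.1 g)
  SrO: 76.04·0.7017 = 53.36 g (target 53.36 g)
Glass mass check: total charge less LOI = 1000 g (the Σ of target masses is 1000 g; against the stated basis, 1000 g — differing by rounding only).
Summing the batch: Σ batch = 1026 g; LOI removed, Σ of batch·LOI: 26.01 g; yield = glass ÷ total batch = 97.46%.

Revised batch per 1000 g glass:
  tabular alumina: 67.38 g
  TiO2: 84.71 g
  periclase: 47.00 g
  quartz sand: 750.9 g
  SrCO3: 76.04 g
Total batch = 1026 g; LOI loss = 26.01 g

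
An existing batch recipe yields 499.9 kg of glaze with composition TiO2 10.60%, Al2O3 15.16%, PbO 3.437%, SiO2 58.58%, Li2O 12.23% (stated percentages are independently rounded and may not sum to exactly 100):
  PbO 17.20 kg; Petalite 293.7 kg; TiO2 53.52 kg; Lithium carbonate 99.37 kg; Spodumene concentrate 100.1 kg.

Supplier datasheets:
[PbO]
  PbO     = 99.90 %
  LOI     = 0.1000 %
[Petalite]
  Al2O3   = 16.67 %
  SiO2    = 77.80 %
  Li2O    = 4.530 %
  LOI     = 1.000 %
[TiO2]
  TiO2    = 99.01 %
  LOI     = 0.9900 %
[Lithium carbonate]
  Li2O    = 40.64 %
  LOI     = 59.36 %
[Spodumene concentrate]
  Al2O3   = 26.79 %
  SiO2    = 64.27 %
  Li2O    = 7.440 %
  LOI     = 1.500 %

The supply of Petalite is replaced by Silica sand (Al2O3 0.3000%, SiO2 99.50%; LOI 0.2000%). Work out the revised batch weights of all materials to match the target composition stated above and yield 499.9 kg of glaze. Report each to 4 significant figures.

All arithmetic maintains exact precision in all steps — values along the way are displayed, with 4-significant-figure rounding, when written out; exactly one rounding goes into every reported value; derived quantities (glass mass, totals, yield, the five compositions, LOI) are rebuilt starting from the weights per 499.9 kg of glass in exact precision as set out in the question or the answer.
Per-oxide target masses for 499.9 kg glaze:
  TiO2: 10.60% × 499.9 = 52.99 kg
  Al2O3: 15.16% × 499.9 = 75.78 kg
  PbO: 3.437% × 499.9 = 17.18 kg
  SiO2: 58.58% × 499.9 = 292.8 kg
  Li2O: 12.23% × 499.9 = 61.14 kg
Verifying the oxide balance on the weights just shown, against the basis in use (every target is met by its sum within answer rounding):
  TiO2: 53.52·0.9901 = 52.99 kg (target 52.99 kg)
  Al2O3: 112.4·0.003000 + 281.6·0.2679 = 75.78 kg (target 75.78 kg)
  PbO: 17.20·0.9990 = 17.18 kg (target 17.18 kg)
  SiO2: 112.4·0.9950 + 281.6·0.6427 = 292.8 kg (target 292.8 kg)
  Li2O: 98.88·0.4064 + 281.6·0.07440 = 61.14 kg (target 61.14 kg)
The glass-mass cross-check: batch total minus LOI = 499.9 kg (the Σ of target masses is 499.9 kg; against the stated basis, 499.9 kg — differing by rounding only).
Batch grand total — Σ batch = 563.6 kg; Σ batch·LOI gives LOI loss = 63.69 kg; glass ÷ batch gives a yield of 88.70%.

Revised batch per 499.9 kg glaze:
  PbO: 17.20 kg
  Silica sand: 112.4 kg
  TiO2: 53.52 kg
  Lithium carbonate: 98.88 kg
  Spodumene concentrate: 281.6 kg
Total batch = 563.6 kg; LOI loss = 63.69 kg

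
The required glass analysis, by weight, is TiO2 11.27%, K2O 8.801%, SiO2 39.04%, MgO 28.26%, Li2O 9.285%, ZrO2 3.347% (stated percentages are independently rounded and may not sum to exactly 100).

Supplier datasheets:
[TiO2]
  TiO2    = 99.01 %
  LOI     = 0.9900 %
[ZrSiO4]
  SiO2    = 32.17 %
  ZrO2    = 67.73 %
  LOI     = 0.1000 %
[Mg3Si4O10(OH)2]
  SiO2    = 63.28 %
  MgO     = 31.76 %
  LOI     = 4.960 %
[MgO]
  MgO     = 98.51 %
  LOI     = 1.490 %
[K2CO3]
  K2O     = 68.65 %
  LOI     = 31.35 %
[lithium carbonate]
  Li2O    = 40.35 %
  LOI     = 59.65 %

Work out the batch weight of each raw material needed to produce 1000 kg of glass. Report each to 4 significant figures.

Batch per 1000 kg glass:
  TiO2: 113.8 kg
  ZrSiO4: 49.42 kg
  Mg3Si4O10(OH)2: 591.8 kg
  MgO: 96.07 kg
  K2CO3: 128.2 kg
  lithium carbonate: 230.1 kg
Total batch = 1209 kg; LOI loss = 209.4 kg; yield = 82.68%

Each numeric step keeps full float precision end to end. Working values are displayed (rounded to 4 significant figures) alongside each step; each reported number includes exactly one rounding — derived quantities (yield, LOI, the six compositions, glass mass, totals) are recomputed in exact precision from the weighed amounts at 1000 kg of glass as they appear in the question or the answer.
Target oxide masses per 1000 kg glass:
  TiO2: 11.27% × 1000 = 112.7 kg
  K2O: 8.801% × 1000 = 88.01 kg
  SiO2: 39.04% × 1000 = 390.4 kg
  MgO: 28.26% × 1000 = 282.6 kg
  Li2O: 9.285% × 1000 = 92.85 kg
  ZrO2: 3.347% × 1000 = 33.47 kg
Balance tally, oxide-wise, per the reported batch figures, versus the basis set out (delivered sums recover each target within answer rounding):
  TiO2: 113.8·0.9901 = 112.7 kg (target 112.7 kg)
  K2O: 128.2·0.6865 = 88.01 kg (target 88.01 kg)
  SiO2: 49.42·0.3217 + 591.8·0.6328 = 390.4 kg (target 390.4 kg)
  MgO: 591.8·0.3176 + 96.07·0.9851 = 282.6 kg (target 282.6 kg)
  Li2O: 230.1·0.4035 = 92.85 kg (target 92.85 kg)
  ZrO2: 49.42·0.6773 = 33.47 kg (target 33.47 kg)
Glass-mass bookkeeping: whole batch net of LOI = 1000 kg (summing oxide targets gives 1000 kg; with the basis standing at 1000 kg — any gap is answer rounding).
Batch total: Σ batch = 1209 kg; LOI loss = Σ batch·LOI = 209.4 kg; yield = glass ÷ total batch = 82.68%.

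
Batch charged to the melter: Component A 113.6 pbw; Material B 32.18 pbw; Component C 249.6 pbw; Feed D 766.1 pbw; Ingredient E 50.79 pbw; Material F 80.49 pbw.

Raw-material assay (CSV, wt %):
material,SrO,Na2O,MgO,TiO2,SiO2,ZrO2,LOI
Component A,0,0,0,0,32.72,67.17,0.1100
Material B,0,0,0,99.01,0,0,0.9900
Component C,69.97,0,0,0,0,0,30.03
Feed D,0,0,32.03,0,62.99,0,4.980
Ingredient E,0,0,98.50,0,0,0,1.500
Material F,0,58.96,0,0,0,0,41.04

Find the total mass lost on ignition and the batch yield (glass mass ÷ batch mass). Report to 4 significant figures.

The intermediate values are printed rounded to 4 significant digits at each printed step — the whole derivation keeps exact precision throughout; a single rounding completes every reported number — all derived quantities are recomputed using the weight values for 1145 pbw of glass at exact precision (net glass mass, yield, the six compositions, the totals, ignition loss), exactly as printed in the question or the answer.
Per-material ignition loss:
  Component A: 113.6 × 0.001100 = 0.1250 pbw
  Material B: 32.18 × 0.009900 = 0.3186 pbw
  Component C: 249.6 × 0.3003 = 74.95 pbw
  Feed D: 766.1 × 0.04980 = 38.15 pbw
  Ingredient E: 50.79 × 0.01500 = 0.7618 pbw
  Material F: 80.49 × 0.4104 = 33.03 pbw
Total LOI = 147.3 pbw
Glass = batch − LOI = 1293 − 147.3 = 1145 pbw

LOI loss = 147.3 pbw; glass = 1145 pbw; yield = 88.60%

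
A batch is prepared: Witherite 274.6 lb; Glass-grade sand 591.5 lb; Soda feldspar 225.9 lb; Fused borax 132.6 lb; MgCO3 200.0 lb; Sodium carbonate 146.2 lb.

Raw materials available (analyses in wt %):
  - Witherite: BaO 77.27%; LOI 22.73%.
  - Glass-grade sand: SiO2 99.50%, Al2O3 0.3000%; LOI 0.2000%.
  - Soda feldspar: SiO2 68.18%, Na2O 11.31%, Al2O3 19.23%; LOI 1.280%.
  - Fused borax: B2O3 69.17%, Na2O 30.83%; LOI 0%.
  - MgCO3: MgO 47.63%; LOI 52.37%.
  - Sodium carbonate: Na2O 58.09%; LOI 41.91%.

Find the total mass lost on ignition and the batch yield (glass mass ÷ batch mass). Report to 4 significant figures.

LOI loss = 232.5 lb; glass = 1338 lb; yield = 85.20%

Every computation maintains exact precision in all steps. In-progress results are printed, rounded to four significant digits, alongside each step — a single rounding finalizes each reported value — the derived quantities, including totals, the six compositions, ignition loss, net glass mass, the yield, are rebuilt using the weight values at 1338 lb of glass at full precision, as given in problem or answer.
Material-by-material LOI:
  Witherite: 274.6 × 0.2273 = 62.42 lb
  Glass-grade sand: 591.5 × 0.002000 = 1.183 lb
  Soda feldspar: 225.9 × 0.01280 = 2.892 lb
  Fused borax: 132.6 × 0 = 0 lb
  MgCO3: 200.0 × 0.5237 = 104.7 lb
  Sodium carbonate: 146.2 × 0.4191 = 61.27 lb
Total LOI = 232.5 lb
Glass = batch − LOI = 1571 − 232.5 = 1338 lb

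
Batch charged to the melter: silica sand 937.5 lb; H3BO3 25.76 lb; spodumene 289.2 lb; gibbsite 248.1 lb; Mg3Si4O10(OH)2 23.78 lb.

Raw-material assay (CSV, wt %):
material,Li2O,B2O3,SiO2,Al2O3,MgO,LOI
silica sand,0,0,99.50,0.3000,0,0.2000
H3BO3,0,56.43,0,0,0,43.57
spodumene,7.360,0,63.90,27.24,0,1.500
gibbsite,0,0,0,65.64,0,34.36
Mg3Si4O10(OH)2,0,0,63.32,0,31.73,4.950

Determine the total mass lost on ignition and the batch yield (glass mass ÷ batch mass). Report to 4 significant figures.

LOI loss = 103.9 lb; glass = 1420 lb; yield = 93.19%

The working math maintains full precision at each step; the intermediate values are printed with 4-significant-figure rounding at each printed step. Every reported value takes just one rounding. All derived quantities are carried from the weighed amounts per 1420 lb of glass at full float precision (yield, the five compositions, net glass mass, totals, ignition loss), exactly as shown in problem or answer.
Loss on ignition, line by line:
  silica sand: 937.5 × 0.002000 = 1.875 lb
  H3BO3: 25.76 × 0.4357 = 11.22 lb
  spodumene: 289.2 × 0.01500 = 4.338 lb
  gibbsite: 248.1 × 0.3436 = 85.25 lb
  Mg3Si4O10(OH)2: 23.78 × 0.04950 = 1.177 lb
Total LOI = 103.9 lb
Glass = batch − LOI = 1524 − 103.9 = 1420 lb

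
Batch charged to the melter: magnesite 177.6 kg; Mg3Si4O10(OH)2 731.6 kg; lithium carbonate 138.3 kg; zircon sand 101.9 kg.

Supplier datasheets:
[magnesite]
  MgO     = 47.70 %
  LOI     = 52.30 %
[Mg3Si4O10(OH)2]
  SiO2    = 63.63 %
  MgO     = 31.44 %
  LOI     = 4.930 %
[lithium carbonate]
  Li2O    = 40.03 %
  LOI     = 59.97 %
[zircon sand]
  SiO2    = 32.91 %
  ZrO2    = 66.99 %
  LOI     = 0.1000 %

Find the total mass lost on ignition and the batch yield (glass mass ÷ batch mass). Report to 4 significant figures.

LOI loss = 212.0 kg; glass = 937.4 kg; yield = 81.56%

The whole derivation runs at full precision at each step. Intermediates are displayed rounded off to 4 significant digits across the worked steps. Each reported value is rounded once only; all derived quantities are carried at full float precision (the four compositions, LOI, yield, net glass mass, totals) from the weighed amounts for 937.4 kg of glass as quoted within problem or answer.
Ignition loss by material:
  magnesite: 177.6 × 0.5230 = 92.88 kg
  Mg3Si4O10(OH)2: 731.6 × 0.04930 = 36.07 kg
  lithium carbonate: 138.3 × 0.5997 = 82.94 kg
  zircon sand: 101.9 × 0.001000 = 0.1019 kg
Total LOI = 212.0 kg
Glass = batch − LOI = 1149 − 212.0 = 937.4 kg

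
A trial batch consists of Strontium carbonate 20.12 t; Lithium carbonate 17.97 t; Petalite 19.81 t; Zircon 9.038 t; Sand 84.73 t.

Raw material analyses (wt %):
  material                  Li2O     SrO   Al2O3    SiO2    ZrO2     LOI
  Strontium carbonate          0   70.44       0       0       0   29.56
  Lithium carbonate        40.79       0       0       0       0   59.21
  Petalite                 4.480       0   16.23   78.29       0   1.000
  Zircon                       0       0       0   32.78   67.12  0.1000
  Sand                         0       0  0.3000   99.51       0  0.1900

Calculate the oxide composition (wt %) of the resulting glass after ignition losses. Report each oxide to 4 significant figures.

Glass mass = 134.7 t (batch 151.7 − LOI 16.96).
Composition: Li2O 6.100%, SrO 10.52%, Al2O3 2.575%, SiO2 76.30%, ZrO2 4.503%

Each numeric step holds full float precision end to end — in-progress results are printed rounded to four significant digits across the worked steps. Exactly one rounding lands on each reported number — all derived quantities are computed using the weight values on 134.7 t of glass at exact precision (totals, five oxide percentages, net glass mass, LOI, yield), as given in the question or the answer.
Per-oxide mass from batch:
  Li2O: 17.97·0.4079 + 19.81·0.04480 = 8.217 t
  SrO: 20.12·0.7044 = 14.17 t
  Al2O3: 19.81·0.1623 + 84.73·0.003000 = 3.469 t
  SiO2: 19.81·0.7829 + 9.038·0.3278 + 84.73·0.9951 = 102.8 t
  ZrO2: 9.038·0.6712 = 6.066 t
LOI: 20.12·0.2956 + 17.97·0.5921 + 19.81·0.01000 + 9.038·0.001000 + 84.73·0.001900 = 16.96 t
batch − LOI leaves glass = 151.7 − 16.96 = 134.7 t (= the summed oxide contributions)
wt %: oxide over glass, times 100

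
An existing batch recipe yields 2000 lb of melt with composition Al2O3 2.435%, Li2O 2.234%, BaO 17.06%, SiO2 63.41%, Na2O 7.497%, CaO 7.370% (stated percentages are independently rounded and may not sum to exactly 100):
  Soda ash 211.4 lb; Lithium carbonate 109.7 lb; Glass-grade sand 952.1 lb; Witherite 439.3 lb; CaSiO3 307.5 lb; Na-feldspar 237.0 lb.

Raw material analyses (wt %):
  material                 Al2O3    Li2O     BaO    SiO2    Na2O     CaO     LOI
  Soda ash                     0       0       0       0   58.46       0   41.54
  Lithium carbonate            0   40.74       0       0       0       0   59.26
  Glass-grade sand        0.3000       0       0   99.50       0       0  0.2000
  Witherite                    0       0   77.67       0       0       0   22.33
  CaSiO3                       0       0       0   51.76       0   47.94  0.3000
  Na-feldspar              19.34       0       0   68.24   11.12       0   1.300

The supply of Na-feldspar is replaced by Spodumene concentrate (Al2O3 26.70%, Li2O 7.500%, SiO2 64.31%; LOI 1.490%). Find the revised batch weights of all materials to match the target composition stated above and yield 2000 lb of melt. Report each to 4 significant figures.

All arithmetic carries exact precision in every operation — mid-chain values are shown rounded off to 4 significant figures alongside each step. Every reported value takes exactly one rounding. Derived quantities (net glass mass, six oxide percentages, ignition loss, yield, totals) are carried in full precision using the weight values for 2000 lb of glass exactly as printed in the question or the answer.
Target oxide masses per 2000 lb melt:
  Al2O3: 2.435% × 2000 = 48.70 lb
  Li2O: 2.234% × 2000 = 44.68 lb
  BaO: 17.06% × 2000 = 341.2 lb
  SiO2: 63.41% × 2000 = 1268 lb
  Na2O: 7.497% × 2000 = 149.9 lb
  CaO: 7.370% × 2000 = 147.4 lb
Sums-versus-targets review on the weights just shown, per the basis as stated (sum by sum, the targets are met up to rounding of the answer):
  Al2O3: 1004·0.003000 + 171.1·0.2670 = 48.70 lb (target 48.70 lb)
  Li2O: 78.17·0.4074 + 171.1·0.07500 = 44.68 lb (target 44.68 lb)
  BaO: 439.3·0.7767 = 341.2 lb (target 341.2 lb)
  SiO2: 1004·0.9950 + 307.5·0.5176 + 171.1·0.6431 = 1268 lb (target 1268 lb)
  Na2O: 256.5·0.5846 = 149.9 lb (target 149.9 lb)
  CaO: 307.5·0.4794 = 147.4 lb (target 147.4 lb)
Glass mass check: total batch − LOI = 2000 lb (the targets, summed, come to 2000 lb; against the stated basis, 2000 lb — a pure rounding effect).
Batch total: Σ batch = 2257 lb; LOI removed, Σ of batch·LOI: 256.4 lb; as yield: glass ÷ batch → 88.64%.

Revised batch per 2000 lb melt:
  Soda ash: 256.5 lb
  Lithium carbonate: 78.17 lb
  Glass-grade sand: 1004 lb
  Witherite: 439.3 lb
  CaSiO3: 307.5 lb
  Spodumene concentrate: 171.1 lb
Total batch = 2257 lb; LOI loss = 256.4 lb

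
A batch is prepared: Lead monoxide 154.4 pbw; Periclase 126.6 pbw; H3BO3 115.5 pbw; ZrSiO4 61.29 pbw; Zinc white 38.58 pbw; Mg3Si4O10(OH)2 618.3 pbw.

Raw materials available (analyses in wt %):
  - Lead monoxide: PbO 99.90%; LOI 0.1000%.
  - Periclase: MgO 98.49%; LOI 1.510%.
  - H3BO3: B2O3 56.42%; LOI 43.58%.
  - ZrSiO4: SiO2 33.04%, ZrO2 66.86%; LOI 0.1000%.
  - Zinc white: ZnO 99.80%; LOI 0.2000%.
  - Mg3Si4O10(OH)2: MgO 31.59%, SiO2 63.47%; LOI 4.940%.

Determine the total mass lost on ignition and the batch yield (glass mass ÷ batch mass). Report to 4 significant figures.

LOI loss = 83.08 pbw; glass = 1032 pbw; yield = 92.55%

In-progress results are shown (rounded to 4 significant figures) across the worked steps. Full precision is maintained in every operation; each reported number undergoes a single rounding; derived quantities are re-derived at exact precision (the totals, the yield, net glass mass, ignition loss, six oxide percentages) using the weight values at 1032 pbw of glass, as they appear in the problem or answer text.
Per-material ignition loss:
  Lead monoxide: 154.4 × 0.001000 = 0.1544 pbw
  Periclase: 126.6 × 0.01510 = 1.912 pbw
  H3BO3: 115.5 × 0.4358 = 50.33 pbw
  ZrSiO4: 61.29 × 0.001000 = 0.06129 pbw
  Zinc white: 38.58 × 0.002000 = 0.07716 pbw
  Mg3Si4O10(OH)2: 618.3 × 0.04940 = 30.54 pbw
Total LOI = 83.08 pbw
Glass = batch − LOI = 1115 − 83.08 = 1032 pbw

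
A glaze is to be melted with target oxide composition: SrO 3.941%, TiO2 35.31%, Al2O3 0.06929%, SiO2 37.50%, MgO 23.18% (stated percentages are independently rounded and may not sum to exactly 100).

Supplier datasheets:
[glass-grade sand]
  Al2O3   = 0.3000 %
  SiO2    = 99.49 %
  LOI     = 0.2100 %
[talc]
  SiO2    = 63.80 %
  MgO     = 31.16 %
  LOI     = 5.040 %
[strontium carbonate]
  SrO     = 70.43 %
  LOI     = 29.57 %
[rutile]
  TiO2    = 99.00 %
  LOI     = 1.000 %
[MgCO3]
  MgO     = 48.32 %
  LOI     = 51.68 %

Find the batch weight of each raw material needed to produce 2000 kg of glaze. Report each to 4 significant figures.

Batch per 2000 kg glaze:
  glass-grade sand: 461.9 kg
  talc: 455.2 kg
  strontium carbonate: 111.9 kg
  rutile: 713.3 kg
  MgCO3: 665.9 kg
Total batch = 2408 kg; LOI loss = 408.3 kg; yield = 83.05%

The working math keeps exact precision at every stage. The intermediate values are printed rounded to 4 significant figures in the working. Exactly one rounding goes into each reported value — the derived quantities (net glass mass, totals, five oxide percentages, LOI, yield) are rebuilt in full float precision from the batch weights for 2000 kg of glass, as they appear in question or answer.
Oxide-by-oxide targets in 2000 kg glaze:
  SrO: 3.941% × 2000 = 78.82 kg
  TiO2: 35.31% × 2000 = 706.2 kg
  Al2O3: 0.06929% × 2000 = 1.386 kg
  SiO2: 37.50% × 2000 = 750.0 kg
  MgO: 23.18% × 2000 = 463.6 kg
Verifying the oxide balance per the reported batch figures, under the basis named above (sum by sum, the targets are met modulo rounding of the values):
  SrO: 111.9·0.7043 = 78.81 kg (target 78.82 kg)
  TiO2: 713.3·0.9900 = 706.2 kg (target 706.2 kg)
  Al2O3: 461.9·0.003000 = 1.386 kg (target 1.386 kg)
  SiO2: 461.9·0.9949 + 455.2·0.6380 = 750.0 kg (target 750.0 kg)
  MgO: 455.2·0.3116 + 665.9·0.4832 = 463.6 kg (target 463.6 kg)
Glass mass check: net batch after ignition = 2000 kg (per-oxide target masses sum to 2000 kg; with the basis standing at 2000 kg — any gap is answer rounding).
Total batch = Σ batch = 2408 kg; LOI removed, Σ of batch·LOI: 408.3 kg; as yield: glass ÷ batch → 83.05%.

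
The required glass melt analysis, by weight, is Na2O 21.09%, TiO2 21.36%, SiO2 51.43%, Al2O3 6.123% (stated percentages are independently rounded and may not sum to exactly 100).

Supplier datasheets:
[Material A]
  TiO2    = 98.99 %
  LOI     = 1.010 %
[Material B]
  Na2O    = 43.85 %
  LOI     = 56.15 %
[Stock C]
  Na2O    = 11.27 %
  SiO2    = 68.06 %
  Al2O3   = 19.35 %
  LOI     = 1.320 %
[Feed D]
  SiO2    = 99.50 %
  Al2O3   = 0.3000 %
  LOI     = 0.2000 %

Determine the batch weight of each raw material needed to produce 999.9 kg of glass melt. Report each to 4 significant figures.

Batch per 999.9 kg glass melt:
  Material A: 215.8 kg
  Material B: 400.8 kg
  Stock C: 311.7 kg
  Feed D: 303.6 kg
Total batch = 1232 kg; LOI loss = 232.0 kg; yield = 81.17%

In-progress results are displayed with 4-significant-figure rounding in the working. Each numeric step holds exact precision through every step. Exactly one rounding goes into every reported value; the derived quantities, which include yield, the totals, net glass mass, LOI, the four compositions, are rebuilt at exact precision, as set out in question or answer, starting from the weights at 999.9 kg of glass.
Target oxide masses per 999.9 kg glass melt:
  Na2O: 21.09% × 999.9 = 210.9 kg
  TiO2: 21.36% × 999.9 = 213.6 kg
  SiO2: 51.43% × 999.9 = 514.2 kg
  Al2O3: 6.123% × 999.9 = 61.22 kg
Balance tally, oxide-wise, using the reported weights, relative to the basis at hand (sum by sum, the targets are met modulo rounding of the values):
  Na2O: 400.8·0.4385 + 311.7·0.1127 = 210.9 kg (target 210.9 kg)
  TiO2: 215.8·0.9899 = 213.6 kg (target 213.6 kg)
  SiO2: 311.7·0.6806 + 303.6·0.9950 = 514.2 kg (target 514.2 kg)
  Al2O3: 311.7·0.1935 + 303.6·0.003000 = 61.22 kg (target 61.22 kg)
The glass-mass cross-check: Σ batch − LOI loss = 999.9 kg (per-oxide target masses sum to 999.9 kg; with the basis standing at 999.9 kg — rounding explains the deltas).
Summing the batch: Σ batch = 1232 kg; the LOI term Σ batch·LOI equals 232.0 kg; yield = glass ÷ total batch = 81.17%.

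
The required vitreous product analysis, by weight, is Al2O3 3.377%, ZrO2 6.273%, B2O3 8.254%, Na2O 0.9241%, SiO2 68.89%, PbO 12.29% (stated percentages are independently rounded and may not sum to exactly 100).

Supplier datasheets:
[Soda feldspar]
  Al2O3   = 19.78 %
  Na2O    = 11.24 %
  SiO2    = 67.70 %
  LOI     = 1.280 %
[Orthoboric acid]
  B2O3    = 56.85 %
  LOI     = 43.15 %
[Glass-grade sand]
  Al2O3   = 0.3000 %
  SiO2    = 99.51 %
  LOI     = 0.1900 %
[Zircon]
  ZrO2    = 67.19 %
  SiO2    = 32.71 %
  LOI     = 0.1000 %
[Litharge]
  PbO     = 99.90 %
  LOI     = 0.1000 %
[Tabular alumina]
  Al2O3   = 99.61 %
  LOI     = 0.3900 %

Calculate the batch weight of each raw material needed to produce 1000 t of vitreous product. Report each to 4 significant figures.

Batch per 1000 t vitreous product:
  Soda feldspar: 82.22 t
  Orthoboric acid: 145.2 t
  Glass-grade sand: 605.7 t
  Zircon: 93.36 t
  Litharge: 123.0 t
  Tabular alumina: 15.75 t
Total batch = 1065 t; LOI loss = 65.13 t; yield = 93.89%

In-progress results are shown rounded to 4 significant digits between the steps. Full precision is held in all steps. Every reported number is rounded once only; derived quantities, including six oxide percentages, glass mass, the totals, yield, LOI, are rebuilt from the batch weights per 1000 t of glass at exact precision as written in question or answer.
Oxide-by-oxide targets in 1000 t vitreous product:
  Al2O3: 3.377% × 1000 = 33.77 t
  ZrO2: 6.273% × 1000 = 62.73 t
  B2O3: 8.254% × 1000 = 82.54 t
  Na2O: 0.9241% × 1000 = 9.241 t
  SiO2: 68.89% × 1000 = 688.9 t
  PbO: 12.29% × 1000 = 122.9 t
Sums-versus-targets review per the reported batch figures, at the basis given (sums match the target masses given rounding of the digits):
  Al2O3: 82.22·0.1978 + 605.7·0.003000 + 15.75·0.9961 = 33.77 t (target 33.77 t)
  ZrO2: 93.36·0.6719 = 62.73 t (target 62.73 t)
  B2O3: 145.2·0.5685 = 82.55 t (target 82.54 t)
  Na2O: 82.22·0.1124 = 9.242 t (target 9.241 t)
  SiO2: 82.22·0.6770 + 605.7·0.9951 + 93.36·0.3271 = 688.9 t (target 688.9 t)
  PbO: 123.0·0.9990 = 122.9 t (target 122.9 t)
Glass-mass bookkeeping: the batch minus its LOI: 1000 t (targets for the oxides total 1000 t; basis as stated: 1000 t — gaps are rounding artifacts).
Adding the batch up: Σ batch = 1065 t; LOI loss = Σ batch·LOI = 65.13 t; glass ÷ batch gives a yield of 93.89%.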